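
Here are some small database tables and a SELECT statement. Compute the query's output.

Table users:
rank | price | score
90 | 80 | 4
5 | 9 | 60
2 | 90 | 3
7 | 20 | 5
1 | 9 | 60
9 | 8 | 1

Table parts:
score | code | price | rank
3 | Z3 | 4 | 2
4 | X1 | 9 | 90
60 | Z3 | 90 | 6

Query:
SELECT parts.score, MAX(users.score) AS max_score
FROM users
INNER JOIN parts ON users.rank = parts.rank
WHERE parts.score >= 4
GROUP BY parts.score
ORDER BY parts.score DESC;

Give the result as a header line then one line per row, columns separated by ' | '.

After JOIN parts (2 rows):
users.rank | users.price | users.score | parts.score | parts.code | parts.price | parts.rank
90 | 80 | 4 | 4 | X1 | 9 | 90
2 | 90 | 3 | 3 | Z3 | 4 | 2
After WHERE (1 rows):
users.rank | users.price | users.score | parts.score | parts.code | parts.price | parts.rank
90 | 80 | 4 | 4 | X1 | 9 | 90
After GROUP BY (1 rows):
parts.score | max_score
4 | 4
After ORDER BY (1 rows):
parts.score | max_score
4 | 4

== RESULT ==
parts.score | max_score
4 | 4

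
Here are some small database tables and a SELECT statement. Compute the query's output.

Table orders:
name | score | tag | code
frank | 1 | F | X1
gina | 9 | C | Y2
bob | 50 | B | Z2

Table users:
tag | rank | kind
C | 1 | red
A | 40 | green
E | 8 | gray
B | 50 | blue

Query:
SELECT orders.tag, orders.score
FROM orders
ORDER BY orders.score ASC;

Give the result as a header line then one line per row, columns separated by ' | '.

After SELECT (3 rows):
orders.tag | orders.score
F | 1
C | 9
B | 50
After ORDER BY (3 rows):
orders.tag | orders.score
F | 1
C | 9
B | 50

== RESULT ==
orders.tag | orders.score
F | 1
C | 9
B | 50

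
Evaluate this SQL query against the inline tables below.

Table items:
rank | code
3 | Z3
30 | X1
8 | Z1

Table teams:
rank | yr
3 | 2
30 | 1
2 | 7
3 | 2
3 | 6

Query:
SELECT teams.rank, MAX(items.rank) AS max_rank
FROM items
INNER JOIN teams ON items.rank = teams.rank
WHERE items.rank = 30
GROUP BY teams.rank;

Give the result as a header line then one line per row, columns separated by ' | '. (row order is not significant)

After JOIN teams (4 rows):
items.rank | items.code | teams.rank | teams.yr
3 | Z3 | 3 | 2
3 | Z3 | 3 | 2
3 | Z3 | 3 | 6
30 | X1 | 30 | 1
After WHERE (1 rows):
items.rank | items.code | teams.rank | teams.yr
30 | X1 | 30 | 1
After GROUP BY (1 rows):
teams.rank | max_rank
30 | 30

== RESULT ==
teams.rank | max_rank
30 | 30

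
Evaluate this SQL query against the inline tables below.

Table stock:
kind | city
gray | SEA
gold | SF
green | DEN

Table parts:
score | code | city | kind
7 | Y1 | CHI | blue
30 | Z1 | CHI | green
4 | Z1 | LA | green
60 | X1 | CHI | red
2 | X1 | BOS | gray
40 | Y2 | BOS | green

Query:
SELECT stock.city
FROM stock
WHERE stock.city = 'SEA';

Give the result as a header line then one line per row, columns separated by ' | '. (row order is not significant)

After WHERE (1 rows):
stock.kind | stock.city
gray | SEA
After SELECT (1 rows):
stock.city
SEA

== RESULT ==
stock.city
SEA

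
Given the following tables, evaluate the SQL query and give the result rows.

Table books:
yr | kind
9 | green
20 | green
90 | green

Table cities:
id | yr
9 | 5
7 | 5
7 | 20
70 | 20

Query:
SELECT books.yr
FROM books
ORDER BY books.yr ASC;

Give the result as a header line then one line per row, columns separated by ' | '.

After SELECT (3 rows):
books.yr
9
20
90
After ORDER BY (3 rows):
books.yr
9
20
90

== RESULT ==
books.yr
9
20
90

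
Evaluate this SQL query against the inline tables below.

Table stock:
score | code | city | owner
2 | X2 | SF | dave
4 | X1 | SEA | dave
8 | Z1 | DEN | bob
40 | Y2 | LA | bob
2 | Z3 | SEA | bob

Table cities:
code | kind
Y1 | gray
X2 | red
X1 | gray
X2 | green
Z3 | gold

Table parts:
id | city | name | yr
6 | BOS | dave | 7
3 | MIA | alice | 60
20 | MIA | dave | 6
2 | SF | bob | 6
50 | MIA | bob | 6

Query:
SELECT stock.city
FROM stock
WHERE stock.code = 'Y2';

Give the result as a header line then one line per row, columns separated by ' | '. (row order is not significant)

After WHERE (1 rows):
stock.score | stock.code | stock.city | stock.owner
40 | Y2 | LA | bob
After SELECT (1 rows):
stock.city
LA

== RESULT ==
stock.city
LA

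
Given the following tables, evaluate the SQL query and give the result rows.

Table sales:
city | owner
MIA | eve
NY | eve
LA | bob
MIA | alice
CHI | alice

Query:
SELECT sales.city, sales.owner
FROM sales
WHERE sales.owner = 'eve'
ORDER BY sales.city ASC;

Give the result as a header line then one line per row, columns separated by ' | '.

After WHERE (2 rows):
sales.city | sales.owner
MIA | eve
NY | eve
After SELECT (2 rows):
sales.city | sales.owner
MIA | eve
NY | eve
After ORDER BY (2 rows):
sales.city | sales.owner
MIA | eve
NY | eve

== RESULT ==
sales.city | sales.owner
MIA | eve
NY | eve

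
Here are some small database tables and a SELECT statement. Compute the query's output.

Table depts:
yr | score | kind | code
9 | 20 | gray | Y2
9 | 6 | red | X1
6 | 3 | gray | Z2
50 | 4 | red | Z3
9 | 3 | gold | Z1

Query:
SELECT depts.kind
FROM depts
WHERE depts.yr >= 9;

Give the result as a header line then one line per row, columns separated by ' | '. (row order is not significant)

== RESULT ==
depts.kind
gray
red
red
gold

Derivation:
After WHERE (4 rows):
depts.yr | depts.score | depts.kind | depts.code
9 | 20 | gray | Y2
9 | 6 | red | X1
50 | 4 | red | Z3
9 | 3 | gold | Z1
After SELECT (4 rows):
depts.kind
gray
red
red
gold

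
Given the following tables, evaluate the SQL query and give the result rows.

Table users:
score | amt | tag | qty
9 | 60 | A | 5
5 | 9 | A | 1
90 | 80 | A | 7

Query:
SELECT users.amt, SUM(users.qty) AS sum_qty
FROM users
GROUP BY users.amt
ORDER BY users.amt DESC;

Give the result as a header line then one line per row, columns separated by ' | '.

After GROUP BY (3 rows):
users.amt | sum_qty
60 | 5
9 | 1
80 | 7
After ORDER BY (3 rows):
users.amt | sum_qty
80 | 7
60 | 5
9 | 1

== RESULT ==
users.amt | sum_qty
80 | 7
60 | 5
9 | 1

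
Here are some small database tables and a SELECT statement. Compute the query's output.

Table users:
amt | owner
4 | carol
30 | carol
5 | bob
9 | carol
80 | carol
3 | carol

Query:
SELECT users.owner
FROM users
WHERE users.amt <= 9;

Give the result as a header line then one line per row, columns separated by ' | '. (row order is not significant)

After WHERE (4 rows):
users.amt | users.owner
4 | carol
5 | bob
9 | carol
3 | carol
After SELECT (4 rows):
users.owner
carol
bob
carol
carol

== RESULT ==
users.owner
carol
bob
carol
carol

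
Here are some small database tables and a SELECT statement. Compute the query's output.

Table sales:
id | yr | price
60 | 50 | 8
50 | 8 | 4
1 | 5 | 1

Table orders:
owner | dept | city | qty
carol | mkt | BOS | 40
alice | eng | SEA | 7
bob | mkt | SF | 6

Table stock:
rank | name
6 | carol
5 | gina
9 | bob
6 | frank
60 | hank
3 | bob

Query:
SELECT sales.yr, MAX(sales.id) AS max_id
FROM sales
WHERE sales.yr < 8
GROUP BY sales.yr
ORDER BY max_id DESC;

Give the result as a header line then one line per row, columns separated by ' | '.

After WHERE (1 rows):
sales.id | sales.yr | sales.price
1 | 5 | 1
After GROUP BY (1 rows):
sales.yr | max_id
5 | 1
After ORDER BY (1 rows):
sales.yr | max_id
5 | 1

== RESULT ==
sales.yr | max_id
5 | 1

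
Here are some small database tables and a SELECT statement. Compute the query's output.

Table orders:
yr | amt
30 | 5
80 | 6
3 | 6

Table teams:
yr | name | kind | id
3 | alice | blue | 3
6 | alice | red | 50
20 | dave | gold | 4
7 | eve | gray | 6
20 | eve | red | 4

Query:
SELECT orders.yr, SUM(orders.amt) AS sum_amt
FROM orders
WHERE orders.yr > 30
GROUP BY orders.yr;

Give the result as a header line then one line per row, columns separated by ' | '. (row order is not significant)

After WHERE (1 rows):
orders.yr | orders.amt
80 | 6
After GROUP BY (1 rows):
orders.yr | sum_amt
80 | 6

== RESULT ==
orders.yr | sum_amt
80 | 6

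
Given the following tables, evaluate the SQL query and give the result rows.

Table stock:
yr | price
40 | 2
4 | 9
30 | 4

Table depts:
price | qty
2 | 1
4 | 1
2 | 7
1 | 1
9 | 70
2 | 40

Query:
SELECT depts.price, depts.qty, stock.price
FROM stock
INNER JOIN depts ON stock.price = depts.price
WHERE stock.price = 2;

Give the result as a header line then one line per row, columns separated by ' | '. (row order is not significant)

== RESULT ==
depts.price | depts.qty | stock.price
2 | 1 | 2
2 | 7 | 2
2 | 40 | 2

Derivation:
After JOIN depts (5 rows):
stock.yr | stock.price | depts.price | depts.qty
40 | 2 | 2 | 1
40 | 2 | 2 | 7
40 | 2 | 2 | 40
4 | 9 | 9 | 70
30 | 4 | 4 | 1
After WHERE (3 rows):
stock.yr | stock.price | depts.price | depts.qty
40 | 2 | 2 | 1
40 | 2 | 2 | 7
40 | 2 | 2 | 40
After SELECT (3 rows):
depts.price | depts.qty | stock.price
2 | 1 | 2
2 | 7 | 2
2 | 40 | 2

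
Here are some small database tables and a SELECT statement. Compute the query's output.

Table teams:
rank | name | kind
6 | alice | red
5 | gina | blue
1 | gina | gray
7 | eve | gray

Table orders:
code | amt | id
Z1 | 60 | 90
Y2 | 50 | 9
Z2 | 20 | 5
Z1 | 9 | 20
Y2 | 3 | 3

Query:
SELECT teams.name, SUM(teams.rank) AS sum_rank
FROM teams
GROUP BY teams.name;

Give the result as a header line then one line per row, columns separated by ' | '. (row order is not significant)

After GROUP BY (3 rows):
teams.name | sum_rank
alice | 6
gina | 6
eve | 7

== RESULT ==
teams.name | sum_rank
alice | 6
gina | 6
eve | 7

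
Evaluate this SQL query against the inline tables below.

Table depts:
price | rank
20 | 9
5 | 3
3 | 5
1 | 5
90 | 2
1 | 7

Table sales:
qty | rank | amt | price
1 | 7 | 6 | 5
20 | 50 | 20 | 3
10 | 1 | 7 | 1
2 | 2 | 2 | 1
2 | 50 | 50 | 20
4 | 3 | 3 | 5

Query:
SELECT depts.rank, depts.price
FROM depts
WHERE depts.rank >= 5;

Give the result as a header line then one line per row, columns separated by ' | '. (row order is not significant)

After WHERE (4 rows):
depts.price | depts.rank
20 | 9
3 | 5
1 | 5
1 | 7
After SELECT (4 rows):
depts.rank | depts.price
9 | 20
5 | 3
5 | 1
7 | 1

== RESULT ==
depts.rank | depts.price
9 | 20
5 | 3
5 | 1
7 | 1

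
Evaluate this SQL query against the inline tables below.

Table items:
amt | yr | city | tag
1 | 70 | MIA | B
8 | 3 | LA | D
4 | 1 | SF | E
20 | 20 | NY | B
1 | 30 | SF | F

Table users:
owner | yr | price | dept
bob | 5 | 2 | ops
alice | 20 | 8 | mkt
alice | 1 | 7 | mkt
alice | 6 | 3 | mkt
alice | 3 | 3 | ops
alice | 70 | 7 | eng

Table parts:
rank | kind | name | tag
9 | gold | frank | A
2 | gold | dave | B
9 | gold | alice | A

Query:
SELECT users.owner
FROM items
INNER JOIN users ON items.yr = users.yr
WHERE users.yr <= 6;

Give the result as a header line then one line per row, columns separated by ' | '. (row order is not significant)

== RESULT ==
users.owner
alice
alice

Derivation:
After JOIN users (4 rows):
items.amt | items.yr | items.city | items.tag | users.owner | users.yr | users.price | users.dept
1 | 70 | MIA | B | alice | 70 | 7 | eng
8 | 3 | LA | D | alice | 3 | 3 | ops
4 | 1 | SF | E | alice | 1 | 7 | mkt
20 | 20 | NY | B | alice | 20 | 8 | mkt
After WHERE (2 rows):
items.amt | items.yr | items.city | items.tag | users.owner | users.yr | users.price | users.dept
8 | 3 | LA | D | alice | 3 | 3 | ops
4 | 1 | SF | E | alice | 1 | 7 | mkt
After SELECT (2 rows):
users.owner
alice
alice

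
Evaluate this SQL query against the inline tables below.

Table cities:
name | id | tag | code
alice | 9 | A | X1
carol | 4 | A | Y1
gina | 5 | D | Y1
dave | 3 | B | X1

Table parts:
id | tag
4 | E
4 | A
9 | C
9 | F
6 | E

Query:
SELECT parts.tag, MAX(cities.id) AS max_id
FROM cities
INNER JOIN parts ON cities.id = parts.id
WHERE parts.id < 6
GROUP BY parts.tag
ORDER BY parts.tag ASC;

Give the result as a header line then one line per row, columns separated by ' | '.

After JOIN parts (4 rows):
cities.name | cities.id | cities.tag | cities.code | parts.id | parts.tag
alice | 9 | A | X1 | 9 | C
alice | 9 | A | X1 | 9 | F
carol | 4 | A | Y1 | 4 | E
carol | 4 | A | Y1 | 4 | A
After WHERE (2 rows):
cities.name | cities.id | cities.tag | cities.code | parts.id | parts.tag
carol | 4 | A | Y1 | 4 | E
carol | 4 | A | Y1 | 4 | A
After GROUP BY (2 rows):
parts.tag | max_id
E | 4
A | 4
After ORDER BY (2 rows):
parts.tag | max_id
A | 4
E | 4

== RESULT ==
parts.tag | max_id
A | 4
E | 4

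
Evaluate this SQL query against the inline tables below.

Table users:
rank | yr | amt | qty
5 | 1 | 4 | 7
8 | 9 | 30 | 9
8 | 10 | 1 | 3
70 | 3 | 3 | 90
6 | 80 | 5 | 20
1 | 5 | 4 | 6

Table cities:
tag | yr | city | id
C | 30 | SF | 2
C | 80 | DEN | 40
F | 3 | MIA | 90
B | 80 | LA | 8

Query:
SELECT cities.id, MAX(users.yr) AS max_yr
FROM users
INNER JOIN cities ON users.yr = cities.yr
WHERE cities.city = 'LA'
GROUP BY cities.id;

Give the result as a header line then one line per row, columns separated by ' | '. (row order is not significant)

After JOIN cities (3 rows):
users.rank | users.yr | users.amt | users.qty | cities.tag | cities.yr | cities.city | cities.id
70 | 3 | 3 | 90 | F | 3 | MIA | 90
6 | 80 | 5 | 20 | C | 80 | DEN | 40
6 | 80 | 5 | 20 | B | 80 | LA | 8
After WHERE (1 rows):
users.rank | users.yr | users.amt | users.qty | cities.tag | cities.yr | cities.city | cities.id
6 | 80 | 5 | 20 | B | 80 | LA | 8
After GROUP BY (1 rows):
cities.id | max_yr
8 | 80

== RESULT ==
cities.id | max_yr
8 | 80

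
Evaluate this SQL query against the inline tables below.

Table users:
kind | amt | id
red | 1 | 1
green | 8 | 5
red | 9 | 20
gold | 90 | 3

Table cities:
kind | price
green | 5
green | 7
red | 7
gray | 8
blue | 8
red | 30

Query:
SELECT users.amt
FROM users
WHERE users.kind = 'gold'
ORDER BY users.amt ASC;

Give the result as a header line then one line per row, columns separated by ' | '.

== RESULT ==
users.amt
90

Derivation:
After WHERE (1 rows):
users.kind | users.amt | users.id
gold | 90 | 3
After SELECT (1 rows):
users.amt
90
After ORDER BY (1 rows):
users.amt
90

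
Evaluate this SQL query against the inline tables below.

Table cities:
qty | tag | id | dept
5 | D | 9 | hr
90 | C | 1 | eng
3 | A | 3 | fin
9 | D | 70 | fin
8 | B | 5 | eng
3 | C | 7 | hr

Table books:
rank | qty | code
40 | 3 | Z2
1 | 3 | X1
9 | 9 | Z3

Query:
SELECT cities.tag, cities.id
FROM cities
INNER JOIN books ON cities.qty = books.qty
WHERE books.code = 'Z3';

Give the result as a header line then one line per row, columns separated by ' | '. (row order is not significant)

== RESULT ==
cities.tag | cities.id
D | 70

Derivation:
After JOIN books (5 rows):
cities.qty | cities.tag | cities.id | cities.dept | books.rank | books.qty | books.code
3 | A | 3 | fin | 40 | 3 | Z2
3 | A | 3 | fin | 1 | 3 | X1
9 | D | 70 | fin | 9 | 9 | Z3
3 | C | 7 | hr | 40 | 3 | Z2
3 | C | 7 | hr | 1 | 3 | X1
After WHERE (1 rows):
cities.qty | cities.tag | cities.id | cities.dept | books.rank | books.qty | books.code
9 | D | 70 | fin | 9 | 9 | Z3
After SELECT (1 rows):
cities.tag | cities.id
D | 70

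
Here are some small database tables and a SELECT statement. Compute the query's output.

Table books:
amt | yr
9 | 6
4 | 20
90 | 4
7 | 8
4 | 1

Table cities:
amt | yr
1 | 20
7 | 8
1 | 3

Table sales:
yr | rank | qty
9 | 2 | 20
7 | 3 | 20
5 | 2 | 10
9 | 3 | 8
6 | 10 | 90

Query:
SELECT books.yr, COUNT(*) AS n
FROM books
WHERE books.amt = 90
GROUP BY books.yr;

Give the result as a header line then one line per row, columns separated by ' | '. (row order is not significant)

== RESULT ==
books.yr | n
4 | 1

Derivation:
After WHERE (1 rows):
books.amt | books.yr
90 | 4
After GROUP BY (1 rows):
books.yr | n
4 | 1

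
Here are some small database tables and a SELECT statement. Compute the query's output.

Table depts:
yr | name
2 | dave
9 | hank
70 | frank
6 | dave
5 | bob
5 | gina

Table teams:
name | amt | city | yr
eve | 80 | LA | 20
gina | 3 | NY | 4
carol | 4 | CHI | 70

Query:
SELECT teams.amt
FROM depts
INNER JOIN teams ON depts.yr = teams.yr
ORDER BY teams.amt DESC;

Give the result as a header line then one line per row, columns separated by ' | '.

After JOIN teams (1 rows):
depts.yr | depts.name | teams.name | teams.amt | teams.city | teams.yr
70 | frank | carol | 4 | CHI | 70
After SELECT (1 rows):
teams.amt
4
After ORDER BY (1 rows):
teams.amt
4

== RESULT ==
teams.amt
4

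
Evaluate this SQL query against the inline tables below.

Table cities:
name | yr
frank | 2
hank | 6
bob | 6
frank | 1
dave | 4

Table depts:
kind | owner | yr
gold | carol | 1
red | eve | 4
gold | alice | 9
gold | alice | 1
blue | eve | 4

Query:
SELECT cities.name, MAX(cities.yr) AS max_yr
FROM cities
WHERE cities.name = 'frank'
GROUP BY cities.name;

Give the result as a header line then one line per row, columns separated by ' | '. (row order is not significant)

== RESULT ==
cities.name | max_yr
frank | 2

Derivation:
After WHERE (2 rows):
cities.name | cities.yr
frank | 2
frank | 1
After GROUP BY (1 rows):
cities.name | max_yr
frank | 2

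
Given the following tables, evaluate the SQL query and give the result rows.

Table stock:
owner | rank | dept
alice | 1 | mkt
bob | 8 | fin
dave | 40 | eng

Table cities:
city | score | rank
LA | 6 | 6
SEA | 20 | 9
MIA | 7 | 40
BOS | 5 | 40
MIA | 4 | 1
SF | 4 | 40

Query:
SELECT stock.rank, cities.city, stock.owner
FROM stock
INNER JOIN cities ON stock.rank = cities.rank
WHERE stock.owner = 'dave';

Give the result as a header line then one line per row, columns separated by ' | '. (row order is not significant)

After JOIN cities (4 rows):
stock.owner | stock.rank | stock.dept | cities.city | cities.score | cities.rank
alice | 1 | mkt | MIA | 4 | 1
dave | 40 | eng | MIA | 7 | 40
dave | 40 | eng | BOS | 5 | 40
dave | 40 | eng | SF | 4 | 40
After WHERE (3 rows):
stock.owner | stock.rank | stock.dept | cities.city | cities.score | cities.rank
dave | 40 | eng | MIA | 7 | 40
dave | 40 | eng | BOS | 5 | 40
dave | 40 | eng | SF | 4 | 40
After SELECT (3 rows):
stock.rank | cities.city | stock.owner
40 | MIA | dave
40 | BOS | dave
40 | SF | dave

== RESULT ==
stock.rank | cities.city | stock.owner
40 | MIA | dave
40 | BOS | dave
40 | SF | dave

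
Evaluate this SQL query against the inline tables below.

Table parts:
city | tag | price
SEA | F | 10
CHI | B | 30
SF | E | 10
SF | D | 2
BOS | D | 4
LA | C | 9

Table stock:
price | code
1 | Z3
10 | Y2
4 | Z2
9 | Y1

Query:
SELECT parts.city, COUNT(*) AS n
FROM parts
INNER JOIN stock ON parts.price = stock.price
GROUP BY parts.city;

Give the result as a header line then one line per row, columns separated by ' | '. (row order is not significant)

== RESULT ==
parts.city | n
SEA | 1
SF | 1
BOS | 1
LA | 1

Derivation:
After JOIN stock (4 rows):
parts.city | parts.tag | parts.price | stock.price | stock.code
SEA | F | 10 | 10 | Y2
SF | E | 10 | 10 | Y2
BOS | D | 4 | 4 | Z2
LA | C | 9 | 9 | Y1
After GROUP BY (4 rows):
parts.city | n
SEA | 1
SF | 1
BOS | 1
LA | 1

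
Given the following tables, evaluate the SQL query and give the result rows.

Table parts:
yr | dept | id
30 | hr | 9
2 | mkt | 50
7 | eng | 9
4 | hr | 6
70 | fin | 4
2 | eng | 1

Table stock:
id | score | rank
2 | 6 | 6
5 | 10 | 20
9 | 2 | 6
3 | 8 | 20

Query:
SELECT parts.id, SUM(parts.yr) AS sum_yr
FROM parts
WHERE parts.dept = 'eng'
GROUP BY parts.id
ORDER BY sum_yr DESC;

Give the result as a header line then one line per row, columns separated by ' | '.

== RESULT ==
parts.id | sum_yr
9 | 7
1 | 2

Derivation:
After WHERE (2 rows):
parts.yr | parts.dept | parts.id
7 | eng | 9
2 | eng | 1
After GROUP BY (2 rows):
parts.id | sum_yr
9 | 7
1 | 2
After ORDER BY (2 rows):
parts.id | sum_yr
9 | 7
1 | 2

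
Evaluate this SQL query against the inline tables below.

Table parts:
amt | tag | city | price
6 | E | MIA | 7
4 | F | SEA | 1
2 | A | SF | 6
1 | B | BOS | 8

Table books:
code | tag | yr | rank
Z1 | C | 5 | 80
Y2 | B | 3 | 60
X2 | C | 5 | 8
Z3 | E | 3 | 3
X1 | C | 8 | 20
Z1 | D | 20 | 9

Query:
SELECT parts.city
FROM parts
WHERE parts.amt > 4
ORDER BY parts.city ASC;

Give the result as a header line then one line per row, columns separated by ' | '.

After WHERE (1 rows):
parts.amt | parts.tag | parts.city | parts.price
6 | E | MIA | 7
After SELECT (1 rows):
parts.city
MIA
After ORDER BY (1 rows):
parts.city
MIA

== RESULT ==
parts.city
MIA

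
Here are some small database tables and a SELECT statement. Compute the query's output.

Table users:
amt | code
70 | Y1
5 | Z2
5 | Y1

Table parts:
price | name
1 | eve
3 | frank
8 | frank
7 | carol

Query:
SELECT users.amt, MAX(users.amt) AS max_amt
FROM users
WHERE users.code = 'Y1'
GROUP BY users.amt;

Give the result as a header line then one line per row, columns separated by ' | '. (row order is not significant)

After WHERE (2 rows):
users.amt | users.code
70 | Y1
5 | Y1
After GROUP BY (2 rows):
users.amt | max_amt
70 | 70
5 | 5

== RESULT ==
users.amt | max_amt
70 | 70
5 | 5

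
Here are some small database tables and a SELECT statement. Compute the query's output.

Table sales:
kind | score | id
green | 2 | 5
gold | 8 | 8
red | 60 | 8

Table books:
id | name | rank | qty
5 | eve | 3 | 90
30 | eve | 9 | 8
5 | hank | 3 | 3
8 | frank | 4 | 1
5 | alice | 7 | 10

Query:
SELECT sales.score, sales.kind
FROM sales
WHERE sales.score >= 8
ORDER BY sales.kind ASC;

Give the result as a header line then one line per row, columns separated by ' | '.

== RESULT ==
sales.score | sales.kind
8 | gold
60 | red

Derivation:
After WHERE (2 rows):
sales.kind | sales.score | sales.id
gold | 8 | 8
red | 60 | 8
After SELECT (2 rows):
sales.score | sales.kind
8 | gold
60 | red
After ORDER BY (2 rows):
sales.score | sales.kind
8 | gold
60 | red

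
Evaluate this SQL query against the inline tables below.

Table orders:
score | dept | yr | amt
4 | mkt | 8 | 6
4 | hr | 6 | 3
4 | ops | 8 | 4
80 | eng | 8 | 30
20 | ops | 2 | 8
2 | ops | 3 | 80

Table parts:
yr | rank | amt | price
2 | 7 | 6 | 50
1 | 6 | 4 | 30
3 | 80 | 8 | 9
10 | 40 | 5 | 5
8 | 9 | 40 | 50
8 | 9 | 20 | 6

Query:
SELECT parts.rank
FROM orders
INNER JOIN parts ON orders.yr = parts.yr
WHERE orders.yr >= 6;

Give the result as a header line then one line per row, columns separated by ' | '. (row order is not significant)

== RESULT ==
parts.rank
9
9
9
9
9
9

Derivation:
After JOIN parts (8 rows):
orders.score | orders.dept | orders.yr | orders.amt | parts.yr | parts.rank | parts.amt | parts.price
4 | mkt | 8 | 6 | 8 | 9 | 40 | 50
4 | mkt | 8 | 6 | 8 | 9 | 20 | 6
4 | ops | 8 | 4 | 8 | 9 | 40 | 50
4 | ops | 8 | 4 | 8 | 9 | 20 | 6
80 | eng | 8 | 30 | 8 | 9 | 40 | 50
80 | eng | 8 | 30 | 8 | 9 | 20 | 6
20 | ops | 2 | 8 | 2 | 7 | 6 | 50
2 | ops | 3 | 80 | 3 | 80 | 8 | 9
After WHERE (6 rows):
orders.score | orders.dept | orders.yr | orders.amt | parts.yr | parts.rank | parts.amt | parts.price
4 | mkt | 8 | 6 | 8 | 9 | 40 | 50
4 | mkt | 8 | 6 | 8 | 9 | 20 | 6
4 | ops | 8 | 4 | 8 | 9 | 40 | 50
4 | ops | 8 | 4 | 8 | 9 | 20 | 6
80 | eng | 8 | 30 | 8 | 9 | 40 | 50
80 | eng | 8 | 30 | 8 | 9 | 20 | 6
After SELECT (6 rows):
parts.rank
9
9
9
9
9
9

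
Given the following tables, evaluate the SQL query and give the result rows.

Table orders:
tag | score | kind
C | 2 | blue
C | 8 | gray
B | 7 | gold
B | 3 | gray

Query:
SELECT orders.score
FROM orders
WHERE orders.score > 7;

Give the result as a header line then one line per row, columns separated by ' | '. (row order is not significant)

== RESULT ==
orders.score
8

Derivation:
After WHERE (1 rows):
orders.tag | orders.score | orders.kind
C | 8 | gray
After SELECT (1 rows):
orders.score
8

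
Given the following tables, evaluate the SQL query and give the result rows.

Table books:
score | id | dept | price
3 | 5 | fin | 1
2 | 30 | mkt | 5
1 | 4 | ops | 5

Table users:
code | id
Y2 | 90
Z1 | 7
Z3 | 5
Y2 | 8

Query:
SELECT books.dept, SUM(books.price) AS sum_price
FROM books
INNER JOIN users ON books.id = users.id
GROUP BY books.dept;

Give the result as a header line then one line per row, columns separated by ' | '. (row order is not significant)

== RESULT ==
books.dept | sum_price
fin | 1

Derivation:
After JOIN users (1 rows):
books.score | books.id | books.dept | books.price | users.code | users.id
3 | 5 | fin | 1 | Z3 | 5
After GROUP BY (1 rows):
books.dept | sum_price
fin | 1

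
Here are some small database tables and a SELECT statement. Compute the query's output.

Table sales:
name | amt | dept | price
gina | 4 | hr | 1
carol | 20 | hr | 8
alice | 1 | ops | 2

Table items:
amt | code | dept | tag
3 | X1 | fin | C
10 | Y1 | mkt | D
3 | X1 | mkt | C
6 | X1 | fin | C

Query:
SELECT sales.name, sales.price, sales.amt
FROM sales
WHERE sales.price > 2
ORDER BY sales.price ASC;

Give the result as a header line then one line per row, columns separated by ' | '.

== RESULT ==
sales.name | sales.price | sales.amt
carol | 8 | 20

Derivation:
After WHERE (1 rows):
sales.name | sales.amt | sales.dept | sales.price
carol | 20 | hr | 8
After SELECT (1 rows):
sales.name | sales.price | sales.amt
carol | 8 | 20
After ORDER BY (1 rows):
sales.name | sales.price | sales.amt
carol | 8 | 20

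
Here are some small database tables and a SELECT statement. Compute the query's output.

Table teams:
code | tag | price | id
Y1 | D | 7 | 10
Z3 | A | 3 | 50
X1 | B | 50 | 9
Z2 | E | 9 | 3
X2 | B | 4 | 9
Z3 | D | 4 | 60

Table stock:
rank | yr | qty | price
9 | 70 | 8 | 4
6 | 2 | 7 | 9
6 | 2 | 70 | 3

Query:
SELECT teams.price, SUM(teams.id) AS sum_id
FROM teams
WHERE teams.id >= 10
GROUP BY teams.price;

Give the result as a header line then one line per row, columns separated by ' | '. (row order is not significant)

After WHERE (3 rows):
teams.code | teams.tag | teams.price | teams.id
Y1 | D | 7 | 10
Z3 | A | 3 | 50
Z3 | D | 4 | 60
After GROUP BY (3 rows):
teams.price | sum_id
7 | 10
3 | 50
4 | 60

== RESULT ==
teams.price | sum_id
7 | 10
3 | 50
4 | 60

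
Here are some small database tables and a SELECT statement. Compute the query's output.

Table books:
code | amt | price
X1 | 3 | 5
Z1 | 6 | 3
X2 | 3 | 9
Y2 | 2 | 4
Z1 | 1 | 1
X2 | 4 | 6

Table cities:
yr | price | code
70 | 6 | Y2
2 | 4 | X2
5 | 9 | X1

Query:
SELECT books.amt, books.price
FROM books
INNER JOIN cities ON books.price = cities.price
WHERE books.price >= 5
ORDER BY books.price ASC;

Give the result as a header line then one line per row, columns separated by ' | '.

== RESULT ==
books.amt | books.price
4 | 6
3 | 9

Derivation:
After JOIN cities (3 rows):
books.code | books.amt | books.price | cities.yr | cities.price | cities.code
X2 | 3 | 9 | 5 | 9 | X1
Y2 | 2 | 4 | 2 | 4 | X2
X2 | 4 | 6 | 70 | 6 | Y2
After WHERE (2 rows):
books.code | books.amt | books.price | cities.yr | cities.price | cities.code
X2 | 3 | 9 | 5 | 9 | X1
X2 | 4 | 6 | 70 | 6 | Y2
After SELECT (2 rows):
books.amt | books.price
3 | 9
4 | 6
After ORDER BY (2 rows):
books.amt | books.price
4 | 6
3 | 9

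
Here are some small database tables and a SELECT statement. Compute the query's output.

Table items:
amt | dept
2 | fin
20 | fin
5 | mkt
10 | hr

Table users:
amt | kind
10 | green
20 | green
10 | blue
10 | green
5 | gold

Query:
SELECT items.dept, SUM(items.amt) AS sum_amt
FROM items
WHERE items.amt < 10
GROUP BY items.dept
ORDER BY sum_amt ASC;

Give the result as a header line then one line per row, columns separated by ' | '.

After WHERE (2 rows):
items.amt | items.dept
2 | fin
5 | mkt
After GROUP BY (2 rows):
items.dept | sum_amt
fin | 2
mkt | 5
After ORDER BY (2 rows):
items.dept | sum_amt
fin | 2
mkt | 5

== RESULT ==
items.dept | sum_amt
fin | 2
mkt | 5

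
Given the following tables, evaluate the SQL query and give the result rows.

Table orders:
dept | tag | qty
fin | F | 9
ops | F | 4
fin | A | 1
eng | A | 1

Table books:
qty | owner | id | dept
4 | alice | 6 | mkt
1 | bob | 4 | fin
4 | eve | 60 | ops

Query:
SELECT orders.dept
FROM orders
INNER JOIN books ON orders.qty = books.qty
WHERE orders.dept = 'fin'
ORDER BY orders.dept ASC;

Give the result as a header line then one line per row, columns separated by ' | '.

== RESULT ==
orders.dept
fin

Derivation:
After JOIN books (4 rows):
orders.dept | orders.tag | orders.qty | books.qty | books.owner | books.id | books.dept
ops | F | 4 | 4 | alice | 6 | mkt
ops | F | 4 | 4 | eve | 60 | ops
fin | A | 1 | 1 | bob | 4 | fin
eng | A | 1 | 1 | bob | 4 | fin
After WHERE (1 rows):
orders.dept | orders.tag | orders.qty | books.qty | books.owner | books.id | books.dept
fin | A | 1 | 1 | bob | 4 | fin
After SELECT (1 rows):
orders.dept
fin
After ORDER BY (1 rows):
orders.dept
fin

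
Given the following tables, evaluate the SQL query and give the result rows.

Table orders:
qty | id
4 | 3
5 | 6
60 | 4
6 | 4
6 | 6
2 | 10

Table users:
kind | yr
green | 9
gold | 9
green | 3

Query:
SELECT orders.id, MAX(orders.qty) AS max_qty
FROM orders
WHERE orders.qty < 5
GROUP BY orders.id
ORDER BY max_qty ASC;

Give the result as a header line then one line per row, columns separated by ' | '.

== RESULT ==
orders.id | max_qty
10 | 2
3 | 4

Derivation:
After WHERE (2 rows):
orders.qty | orders.id
4 | 3
2 | 10
After GROUP BY (2 rows):
orders.id | max_qty
3 | 4
10 | 2
After ORDER BY (2 rows):
orders.id | max_qty
10 | 2
3 | 4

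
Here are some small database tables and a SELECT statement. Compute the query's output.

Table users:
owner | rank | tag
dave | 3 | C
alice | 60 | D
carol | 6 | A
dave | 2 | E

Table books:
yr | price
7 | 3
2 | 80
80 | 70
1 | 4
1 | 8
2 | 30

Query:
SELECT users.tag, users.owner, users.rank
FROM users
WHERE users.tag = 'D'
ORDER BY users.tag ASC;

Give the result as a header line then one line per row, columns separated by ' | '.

After WHERE (1 rows):
users.owner | users.rank | users.tag
alice | 60 | D
After SELECT (1 rows):
users.tag | users.owner | users.rank
D | alice | 60
After ORDER BY (1 rows):
users.tag | users.owner | users.rank
D | alice | 60

== RESULT ==
users.tag | users.owner | users.rank
D | alice | 60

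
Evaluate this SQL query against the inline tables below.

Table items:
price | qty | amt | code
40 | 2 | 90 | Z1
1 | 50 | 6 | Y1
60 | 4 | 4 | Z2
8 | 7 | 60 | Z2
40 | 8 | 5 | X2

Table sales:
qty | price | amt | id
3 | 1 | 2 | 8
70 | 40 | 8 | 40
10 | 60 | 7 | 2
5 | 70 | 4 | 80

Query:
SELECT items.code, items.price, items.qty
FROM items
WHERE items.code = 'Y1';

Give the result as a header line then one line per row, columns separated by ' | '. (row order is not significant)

After WHERE (1 rows):
items.price | items.qty | items.amt | items.code
1 | 50 | 6 | Y1
After SELECT (1 rows):
items.code | items.price | items.qty
Y1 | 1 | 50

== RESULT ==
items.code | items.price | items.qty
Y1 | 1 | 50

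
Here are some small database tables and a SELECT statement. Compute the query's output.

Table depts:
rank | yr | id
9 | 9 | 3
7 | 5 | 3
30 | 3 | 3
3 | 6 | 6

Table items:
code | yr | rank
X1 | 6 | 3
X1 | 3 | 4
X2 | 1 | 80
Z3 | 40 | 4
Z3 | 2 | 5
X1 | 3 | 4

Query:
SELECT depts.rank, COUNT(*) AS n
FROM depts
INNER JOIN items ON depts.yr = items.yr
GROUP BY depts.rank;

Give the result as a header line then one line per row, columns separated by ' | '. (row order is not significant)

== RESULT ==
depts.rank | n
30 | 2
3 | 1

Derivation:
After JOIN items (3 rows):
depts.rank | depts.yr | depts.id | items.code | items.yr | items.rank
30 | 3 | 3 | X1 | 3 | 4
30 | 3 | 3 | X1 | 3 | 4
3 | 6 | 6 | X1 | 6 | 3
After GROUP BY (2 rows):
depts.rank | n
30 | 2
3 | 1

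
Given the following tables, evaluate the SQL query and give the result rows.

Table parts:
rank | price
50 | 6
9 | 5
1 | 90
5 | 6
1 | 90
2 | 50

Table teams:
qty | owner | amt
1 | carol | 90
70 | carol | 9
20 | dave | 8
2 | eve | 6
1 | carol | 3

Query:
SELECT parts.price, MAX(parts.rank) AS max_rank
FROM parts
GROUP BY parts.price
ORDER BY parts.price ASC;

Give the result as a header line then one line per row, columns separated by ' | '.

== RESULT ==
parts.price | max_rank
5 | 9
6 | 50
50 | 2
90 | 1

Derivation:
After GROUP BY (4 rows):
parts.price | max_rank
6 | 50
5 | 9
90 | 1
50 | 2
After ORDER BY (4 rows):
parts.price | max_rank
5 | 9
6 | 50
50 | 2
90 | 1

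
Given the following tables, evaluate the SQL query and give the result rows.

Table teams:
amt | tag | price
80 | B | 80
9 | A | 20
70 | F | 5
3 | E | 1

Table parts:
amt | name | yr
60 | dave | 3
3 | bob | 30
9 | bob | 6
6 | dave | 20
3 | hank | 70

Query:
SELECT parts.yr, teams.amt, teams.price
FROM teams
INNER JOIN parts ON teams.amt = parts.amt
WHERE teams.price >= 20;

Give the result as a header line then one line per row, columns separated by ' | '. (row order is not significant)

After JOIN parts (3 rows):
teams.amt | teams.tag | teams.price | parts.amt | parts.name | parts.yr
9 | A | 20 | 9 | bob | 6
3 | E | 1 | 3 | bob | 30
3 | E | 1 | 3 | hank | 70
After WHERE (1 rows):
teams.amt | teams.tag | teams.price | parts.amt | parts.name | parts.yr
9 | A | 20 | 9 | bob | 6
After SELECT (1 rows):
parts.yr | teams.amt | teams.price
6 | 9 | 20

== RESULT ==
parts.yr | teams.amt | teams.price
6 | 9 | 20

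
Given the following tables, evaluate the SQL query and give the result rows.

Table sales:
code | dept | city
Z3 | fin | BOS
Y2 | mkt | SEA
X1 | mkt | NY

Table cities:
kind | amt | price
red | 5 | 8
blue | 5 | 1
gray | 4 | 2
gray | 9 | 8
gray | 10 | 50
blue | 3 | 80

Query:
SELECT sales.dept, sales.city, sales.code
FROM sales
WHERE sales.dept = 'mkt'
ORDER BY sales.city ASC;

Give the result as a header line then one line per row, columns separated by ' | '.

After WHERE (2 rows):
sales.code | sales.dept | sales.city
Y2 | mkt | SEA
X1 | mkt | NY
After SELECT (2 rows):
sales.dept | sales.city | sales.code
mkt | SEA | Y2
mkt | NY | X1
After ORDER BY (2 rows):
sales.dept | sales.city | sales.code
mkt | NY | X1
mkt | SEA | Y2

== RESULT ==
sales.dept | sales.city | sales.code
mkt | NY | X1
mkt | SEA | Y2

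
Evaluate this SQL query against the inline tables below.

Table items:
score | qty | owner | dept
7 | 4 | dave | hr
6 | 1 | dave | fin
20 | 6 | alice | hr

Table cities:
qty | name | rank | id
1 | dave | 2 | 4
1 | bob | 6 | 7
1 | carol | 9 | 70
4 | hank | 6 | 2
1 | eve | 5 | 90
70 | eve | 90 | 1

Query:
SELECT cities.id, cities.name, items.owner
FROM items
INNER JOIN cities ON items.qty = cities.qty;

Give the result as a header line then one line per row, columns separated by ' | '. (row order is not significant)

== RESULT ==
cities.id | cities.name | items.owner
2 | hank | dave
4 | dave | dave
7 | bob | dave
70 | carol | dave
90 | eve | dave

Derivation:
After JOIN cities (5 rows):
items.score | items.qty | items.owner | items.dept | cities.qty | cities.name | cities.rank | cities.id
7 | 4 | dave | hr | 4 | hank | 6 | 2
6 | 1 | dave | fin | 1 | dave | 2 | 4
6 | 1 | dave | fin | 1 | bob | 6 | 7
6 | 1 | dave | fin | 1 | carol | 9 | 70
6 | 1 | dave | fin | 1 | eve | 5 | 90
After SELECT (5 rows):
cities.id | cities.name | items.owner
2 | hank | dave
4 | dave | dave
7 | bob | dave
70 | carol | dave
90 | eve | dave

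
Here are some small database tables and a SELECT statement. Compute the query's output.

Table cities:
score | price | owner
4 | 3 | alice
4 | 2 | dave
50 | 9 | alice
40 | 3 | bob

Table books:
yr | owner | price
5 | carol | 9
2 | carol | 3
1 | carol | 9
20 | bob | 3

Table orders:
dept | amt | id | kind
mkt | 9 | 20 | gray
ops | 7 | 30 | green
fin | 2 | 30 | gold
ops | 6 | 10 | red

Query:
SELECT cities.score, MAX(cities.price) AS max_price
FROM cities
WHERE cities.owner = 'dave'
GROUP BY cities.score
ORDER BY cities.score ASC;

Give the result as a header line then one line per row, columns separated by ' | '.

After WHERE (1 rows):
cities.score | cities.price | cities.owner
4 | 2 | dave
After GROUP BY (1 rows):
cities.score | max_price
4 | 2
After ORDER BY (1 rows):
cities.score | max_price
4 | 2

== RESULT ==
cities.score | max_price
4 | 2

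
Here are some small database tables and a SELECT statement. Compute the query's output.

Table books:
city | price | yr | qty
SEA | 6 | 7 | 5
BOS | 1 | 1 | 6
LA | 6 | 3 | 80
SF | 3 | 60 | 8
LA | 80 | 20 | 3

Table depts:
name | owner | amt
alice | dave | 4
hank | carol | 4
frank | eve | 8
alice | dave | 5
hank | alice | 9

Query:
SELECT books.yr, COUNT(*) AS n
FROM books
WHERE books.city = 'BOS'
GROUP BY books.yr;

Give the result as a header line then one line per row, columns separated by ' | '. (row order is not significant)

After WHERE (1 rows):
books.city | books.price | books.yr | books.qty
BOS | 1 | 1 | 6
After GROUP BY (1 rows):
books.yr | n
1 | 1

== RESULT ==
books.yr | n
1 | 1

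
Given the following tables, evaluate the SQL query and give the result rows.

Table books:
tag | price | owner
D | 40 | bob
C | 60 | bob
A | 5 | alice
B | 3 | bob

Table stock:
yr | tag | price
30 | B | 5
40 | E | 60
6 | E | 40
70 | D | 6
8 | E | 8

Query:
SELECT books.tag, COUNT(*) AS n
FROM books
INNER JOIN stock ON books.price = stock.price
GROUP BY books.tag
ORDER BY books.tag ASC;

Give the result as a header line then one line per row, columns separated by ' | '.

After JOIN stock (3 rows):
books.tag | books.price | books.owner | stock.yr | stock.tag | stock.price
D | 40 | bob | 6 | E | 40
C | 60 | bob | 40 | E | 60
A | 5 | alice | 30 | B | 5
After GROUP BY (3 rows):
books.tag | n
D | 1
C | 1
A | 1
After ORDER BY (3 rows):
books.tag | n
A | 1
C | 1
D | 1

== RESULT ==
books.tag | n
A | 1
C | 1
D | 1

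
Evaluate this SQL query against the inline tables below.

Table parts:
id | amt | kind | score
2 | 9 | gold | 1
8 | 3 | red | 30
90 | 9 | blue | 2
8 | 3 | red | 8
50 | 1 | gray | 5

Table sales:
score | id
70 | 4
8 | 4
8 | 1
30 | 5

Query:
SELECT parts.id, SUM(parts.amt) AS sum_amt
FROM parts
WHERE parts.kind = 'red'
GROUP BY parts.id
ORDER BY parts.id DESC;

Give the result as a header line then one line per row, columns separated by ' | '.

== RESULT ==
parts.id | sum_amt
8 | 6

Derivation:
After WHERE (2 rows):
parts.id | parts.amt | parts.kind | parts.score
8 | 3 | red | 30
8 | 3 | red | 8
After GROUP BY (1 rows):
parts.id | sum_amt
8 | 6
After ORDER BY (1 rows):
parts.id | sum_amt
8 | 6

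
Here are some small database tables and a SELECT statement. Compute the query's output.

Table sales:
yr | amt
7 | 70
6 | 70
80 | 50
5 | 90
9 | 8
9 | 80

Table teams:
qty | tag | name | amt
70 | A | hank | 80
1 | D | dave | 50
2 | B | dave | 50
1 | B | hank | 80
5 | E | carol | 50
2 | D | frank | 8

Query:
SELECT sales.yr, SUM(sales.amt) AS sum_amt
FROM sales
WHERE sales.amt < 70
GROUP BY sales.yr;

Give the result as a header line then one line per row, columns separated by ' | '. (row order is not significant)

After WHERE (2 rows):
sales.yr | sales.amt
80 | 50
9 | 8
After GROUP BY (2 rows):
sales.yr | sum_amt
80 | 50
9 | 8

== RESULT ==
sales.yr | sum_amt
80 | 50
9 | 8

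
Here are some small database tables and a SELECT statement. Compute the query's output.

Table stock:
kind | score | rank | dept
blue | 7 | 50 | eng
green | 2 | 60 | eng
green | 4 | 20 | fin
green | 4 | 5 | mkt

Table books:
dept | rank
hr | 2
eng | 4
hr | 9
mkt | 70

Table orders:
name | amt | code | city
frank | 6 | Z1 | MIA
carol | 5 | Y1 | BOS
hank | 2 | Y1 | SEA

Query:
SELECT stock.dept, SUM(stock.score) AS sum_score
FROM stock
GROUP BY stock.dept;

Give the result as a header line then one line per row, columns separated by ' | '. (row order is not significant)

== RESULT ==
stock.dept | sum_score
eng | 9
fin | 4
mkt | 4

Derivation:
After GROUP BY (3 rows):
stock.dept | sum_score
eng | 9
fin | 4
mkt | 4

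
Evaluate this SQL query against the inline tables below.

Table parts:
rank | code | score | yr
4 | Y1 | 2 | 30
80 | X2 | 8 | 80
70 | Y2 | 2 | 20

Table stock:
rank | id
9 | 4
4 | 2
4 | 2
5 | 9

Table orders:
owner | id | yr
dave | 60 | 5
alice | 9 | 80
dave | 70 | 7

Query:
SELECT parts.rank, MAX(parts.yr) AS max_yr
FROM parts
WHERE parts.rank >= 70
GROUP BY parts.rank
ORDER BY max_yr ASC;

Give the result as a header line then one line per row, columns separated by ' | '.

== RESULT ==
parts.rank | max_yr
70 | 20
80 | 80

Derivation:
After WHERE (2 rows):
parts.rank | parts.code | parts.score | parts.yr
80 | X2 | 8 | 80
70 | Y2 | 2 | 20
After GROUP BY (2 rows):
parts.rank | max_yr
80 | 80
70 | 20
After ORDER BY (2 rows):
parts.rank | max_yr
70 | 20
80 | 80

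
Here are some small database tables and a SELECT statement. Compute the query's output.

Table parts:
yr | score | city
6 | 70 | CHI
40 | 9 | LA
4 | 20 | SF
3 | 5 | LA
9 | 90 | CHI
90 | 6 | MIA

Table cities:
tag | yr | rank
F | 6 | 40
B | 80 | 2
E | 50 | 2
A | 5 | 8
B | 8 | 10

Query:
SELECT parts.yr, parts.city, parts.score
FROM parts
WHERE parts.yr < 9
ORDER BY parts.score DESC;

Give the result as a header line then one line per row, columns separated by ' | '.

After WHERE (3 rows):
parts.yr | parts.score | parts.city
6 | 70 | CHI
4 | 20 | SF
3 | 5 | LA
After SELECT (3 rows):
parts.yr | parts.city | parts.score
6 | CHI | 70
4 | SF | 20
3 | LA | 5
After ORDER BY (3 rows):
parts.yr | parts.city | parts.score
6 | CHI | 70
4 | SF | 20
3 | LA | 5

== RESULT ==
parts.yr | parts.city | parts.score
6 | CHI | 70
4 | SF | 20
3 | LA | 5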